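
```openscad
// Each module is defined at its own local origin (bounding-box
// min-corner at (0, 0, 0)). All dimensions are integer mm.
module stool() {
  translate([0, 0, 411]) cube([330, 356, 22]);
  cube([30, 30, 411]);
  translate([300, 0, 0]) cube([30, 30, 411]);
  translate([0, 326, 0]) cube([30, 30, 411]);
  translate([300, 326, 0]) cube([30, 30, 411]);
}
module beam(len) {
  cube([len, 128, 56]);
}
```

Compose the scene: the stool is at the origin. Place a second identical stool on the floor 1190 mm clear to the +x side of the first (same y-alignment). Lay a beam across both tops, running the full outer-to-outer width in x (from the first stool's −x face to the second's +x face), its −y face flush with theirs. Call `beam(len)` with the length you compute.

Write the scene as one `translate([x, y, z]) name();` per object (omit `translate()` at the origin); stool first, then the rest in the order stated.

stool();
translate([1520, 0, 0]) stool();
translate([0, 0, 433]) beam(1850);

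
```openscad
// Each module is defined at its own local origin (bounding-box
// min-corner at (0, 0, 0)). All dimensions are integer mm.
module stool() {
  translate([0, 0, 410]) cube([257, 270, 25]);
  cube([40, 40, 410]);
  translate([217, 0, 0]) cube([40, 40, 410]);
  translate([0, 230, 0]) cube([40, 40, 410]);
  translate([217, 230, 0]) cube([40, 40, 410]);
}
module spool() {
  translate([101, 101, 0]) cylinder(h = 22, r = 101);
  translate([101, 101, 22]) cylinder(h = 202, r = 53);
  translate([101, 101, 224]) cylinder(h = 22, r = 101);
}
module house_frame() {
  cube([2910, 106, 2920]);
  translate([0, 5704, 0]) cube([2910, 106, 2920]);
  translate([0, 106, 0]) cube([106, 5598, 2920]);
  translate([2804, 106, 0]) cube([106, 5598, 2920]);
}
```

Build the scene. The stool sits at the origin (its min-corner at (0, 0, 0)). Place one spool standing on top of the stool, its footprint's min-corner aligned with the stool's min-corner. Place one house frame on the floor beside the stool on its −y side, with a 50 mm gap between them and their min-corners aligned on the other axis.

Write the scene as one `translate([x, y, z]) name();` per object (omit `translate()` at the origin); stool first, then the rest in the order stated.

stool();
translate([0, 0, 435]) spool();
translate([0, -5860, 0]) house_frame();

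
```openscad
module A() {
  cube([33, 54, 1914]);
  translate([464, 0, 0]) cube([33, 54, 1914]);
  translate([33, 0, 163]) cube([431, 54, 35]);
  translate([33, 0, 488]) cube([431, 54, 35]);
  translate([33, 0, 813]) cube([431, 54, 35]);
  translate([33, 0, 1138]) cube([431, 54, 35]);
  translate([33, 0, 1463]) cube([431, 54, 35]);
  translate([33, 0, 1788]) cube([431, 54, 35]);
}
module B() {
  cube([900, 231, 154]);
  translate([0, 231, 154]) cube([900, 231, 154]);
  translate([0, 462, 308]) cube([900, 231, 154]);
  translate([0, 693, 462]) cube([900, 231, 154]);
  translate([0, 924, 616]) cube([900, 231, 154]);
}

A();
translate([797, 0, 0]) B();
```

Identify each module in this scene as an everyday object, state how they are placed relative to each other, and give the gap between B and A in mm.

A is a ladder. B is a staircase. The staircase is on the floor beside the ladder on its +x side. The gap between the staircase and the ladder is 300 mm.

The staircase's nearest face is 300 mm from the ladder's +x face.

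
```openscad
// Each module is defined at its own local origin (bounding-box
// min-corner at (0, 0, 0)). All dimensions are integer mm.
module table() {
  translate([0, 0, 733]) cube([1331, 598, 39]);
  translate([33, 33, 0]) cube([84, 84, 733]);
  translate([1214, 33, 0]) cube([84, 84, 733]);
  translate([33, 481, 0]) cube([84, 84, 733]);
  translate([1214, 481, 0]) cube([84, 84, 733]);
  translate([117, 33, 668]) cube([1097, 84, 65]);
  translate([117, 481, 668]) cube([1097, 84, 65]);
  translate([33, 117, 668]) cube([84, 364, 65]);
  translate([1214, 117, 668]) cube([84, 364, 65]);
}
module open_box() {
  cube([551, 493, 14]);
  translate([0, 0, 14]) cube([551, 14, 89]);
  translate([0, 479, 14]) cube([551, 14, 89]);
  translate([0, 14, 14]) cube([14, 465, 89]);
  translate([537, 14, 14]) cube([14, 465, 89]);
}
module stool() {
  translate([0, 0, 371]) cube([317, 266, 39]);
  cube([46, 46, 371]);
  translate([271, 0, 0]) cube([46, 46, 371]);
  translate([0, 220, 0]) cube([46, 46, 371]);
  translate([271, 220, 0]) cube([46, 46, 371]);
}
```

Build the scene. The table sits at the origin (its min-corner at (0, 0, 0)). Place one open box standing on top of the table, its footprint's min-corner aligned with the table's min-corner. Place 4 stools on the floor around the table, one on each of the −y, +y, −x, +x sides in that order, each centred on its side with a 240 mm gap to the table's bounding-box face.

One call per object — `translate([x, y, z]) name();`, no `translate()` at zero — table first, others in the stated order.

table();
translate([0, 0, 772]) open_box();
translate([507, -506, 0]) stool();
translate([507, 838, 0]) stool();
translate([-557, 166, 0]) stool();
translate([1571, 166, 0]) stool();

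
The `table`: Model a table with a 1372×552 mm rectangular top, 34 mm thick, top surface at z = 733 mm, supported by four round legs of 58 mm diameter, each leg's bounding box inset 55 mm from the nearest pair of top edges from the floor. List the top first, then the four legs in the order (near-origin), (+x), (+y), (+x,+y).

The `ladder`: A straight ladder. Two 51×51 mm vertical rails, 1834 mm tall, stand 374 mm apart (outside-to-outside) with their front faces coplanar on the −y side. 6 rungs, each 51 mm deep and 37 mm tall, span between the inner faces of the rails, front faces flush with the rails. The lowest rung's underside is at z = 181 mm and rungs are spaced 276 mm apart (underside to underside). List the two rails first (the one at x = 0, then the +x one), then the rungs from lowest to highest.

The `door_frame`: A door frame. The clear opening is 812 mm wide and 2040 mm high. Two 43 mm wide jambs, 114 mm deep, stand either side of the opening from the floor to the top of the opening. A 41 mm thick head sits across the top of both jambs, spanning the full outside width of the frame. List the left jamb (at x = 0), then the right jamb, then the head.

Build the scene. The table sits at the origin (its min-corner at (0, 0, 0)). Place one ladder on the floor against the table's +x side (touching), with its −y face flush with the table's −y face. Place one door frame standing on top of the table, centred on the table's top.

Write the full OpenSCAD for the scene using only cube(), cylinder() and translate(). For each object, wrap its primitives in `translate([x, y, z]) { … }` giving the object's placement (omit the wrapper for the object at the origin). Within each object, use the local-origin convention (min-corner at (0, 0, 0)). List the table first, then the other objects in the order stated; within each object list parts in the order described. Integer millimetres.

translate([0, 0, 699]) cube([1372, 552, 34]);
translate([84, 84, 0]) cylinder(h = 699, r = 29);
translate([1288, 84, 0]) cylinder(h = 699, r = 29);
translate([84, 468, 0]) cylinder(h = 699, r = 29);
translate([1288, 468, 0]) cylinder(h = 699, r = 29);
translate([1372, 0, 0]) {
  cube([51, 51, 1834]);
  translate([323, 0, 0]) cube([51, 51, 1834]);
  translate([51, 0, 181]) cube([272, 51, 37]);
  translate([51, 0, 457]) cube([272, 51, 37]);
  translate([51, 0, 733]) cube([272, 51, 37]);
  translate([51, 0, 1009]) cube([272, 51, 37]);
  translate([51, 0, 1285]) cube([272, 51, 37]);
  translate([51, 0, 1561]) cube([272, 51, 37]);
}
translate([237, 219, 733]) {
  cube([43, 114, 2040]);
  translate([855, 0, 0]) cube([43, 114, 2040]);
  translate([0, 0, 2040]) cube([898, 114, 41]);
}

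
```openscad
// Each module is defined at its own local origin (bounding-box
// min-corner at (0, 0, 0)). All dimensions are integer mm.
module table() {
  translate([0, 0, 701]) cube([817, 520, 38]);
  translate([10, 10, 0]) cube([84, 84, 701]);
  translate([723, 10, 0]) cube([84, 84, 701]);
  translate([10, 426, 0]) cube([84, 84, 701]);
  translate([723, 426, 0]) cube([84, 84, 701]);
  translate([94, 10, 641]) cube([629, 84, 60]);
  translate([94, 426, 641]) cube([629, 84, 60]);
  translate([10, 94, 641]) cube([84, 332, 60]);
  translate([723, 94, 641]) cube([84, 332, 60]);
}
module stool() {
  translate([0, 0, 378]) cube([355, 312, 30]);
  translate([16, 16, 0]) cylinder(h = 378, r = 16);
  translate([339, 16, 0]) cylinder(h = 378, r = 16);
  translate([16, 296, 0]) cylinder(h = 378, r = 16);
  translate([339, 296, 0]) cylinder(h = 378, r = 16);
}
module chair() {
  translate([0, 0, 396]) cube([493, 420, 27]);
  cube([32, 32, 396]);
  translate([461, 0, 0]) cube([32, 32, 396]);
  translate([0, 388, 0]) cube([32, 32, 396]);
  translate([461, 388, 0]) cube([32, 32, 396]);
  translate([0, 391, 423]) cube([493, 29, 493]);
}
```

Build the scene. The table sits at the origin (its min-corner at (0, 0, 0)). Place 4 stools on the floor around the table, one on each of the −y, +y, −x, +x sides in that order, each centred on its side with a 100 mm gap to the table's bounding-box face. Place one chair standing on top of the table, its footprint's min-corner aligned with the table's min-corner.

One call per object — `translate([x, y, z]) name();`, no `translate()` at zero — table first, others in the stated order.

table();
translate([231, -412, 0]) stool();
translate([231, 620, 0]) stool();
translate([-455, 104, 0]) stool();
translate([917, 104, 0]) stool();
translate([0, 0, 739]) chair();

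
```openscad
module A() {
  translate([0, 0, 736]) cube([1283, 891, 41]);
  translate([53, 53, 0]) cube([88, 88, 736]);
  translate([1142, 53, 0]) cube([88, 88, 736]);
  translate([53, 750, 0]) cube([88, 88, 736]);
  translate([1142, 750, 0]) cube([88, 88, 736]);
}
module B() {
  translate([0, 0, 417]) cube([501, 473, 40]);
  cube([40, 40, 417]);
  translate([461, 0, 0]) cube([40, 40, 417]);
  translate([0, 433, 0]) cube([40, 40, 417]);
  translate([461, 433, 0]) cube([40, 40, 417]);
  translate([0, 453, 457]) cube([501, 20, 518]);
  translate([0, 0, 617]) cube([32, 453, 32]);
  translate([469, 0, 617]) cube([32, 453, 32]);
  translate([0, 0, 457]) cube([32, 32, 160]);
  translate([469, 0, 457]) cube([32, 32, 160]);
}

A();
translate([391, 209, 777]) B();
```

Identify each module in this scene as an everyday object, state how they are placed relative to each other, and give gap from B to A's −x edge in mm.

A is a table. B is a chair. The chair is on top of the table, centred. The gap from the chair to the table's −x edge is 391 mm.

The chair's min-x is at 391; the table's min-x is 0; gap = 391 mm.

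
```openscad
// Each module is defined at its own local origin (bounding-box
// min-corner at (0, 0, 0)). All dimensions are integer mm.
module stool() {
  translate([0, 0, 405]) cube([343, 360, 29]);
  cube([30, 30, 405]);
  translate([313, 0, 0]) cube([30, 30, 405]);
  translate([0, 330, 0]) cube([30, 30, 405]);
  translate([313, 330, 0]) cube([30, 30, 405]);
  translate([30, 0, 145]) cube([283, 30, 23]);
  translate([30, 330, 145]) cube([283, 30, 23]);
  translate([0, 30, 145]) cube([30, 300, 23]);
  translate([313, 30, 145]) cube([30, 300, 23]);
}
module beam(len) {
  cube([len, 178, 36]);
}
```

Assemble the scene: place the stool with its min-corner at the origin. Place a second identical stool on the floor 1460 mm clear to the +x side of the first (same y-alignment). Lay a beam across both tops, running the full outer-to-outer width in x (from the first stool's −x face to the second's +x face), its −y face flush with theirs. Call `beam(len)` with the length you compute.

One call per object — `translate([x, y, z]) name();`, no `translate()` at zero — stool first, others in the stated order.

stool();
translate([1803, 0, 0]) stool();
translate([0, 0, 434]) beam(2146);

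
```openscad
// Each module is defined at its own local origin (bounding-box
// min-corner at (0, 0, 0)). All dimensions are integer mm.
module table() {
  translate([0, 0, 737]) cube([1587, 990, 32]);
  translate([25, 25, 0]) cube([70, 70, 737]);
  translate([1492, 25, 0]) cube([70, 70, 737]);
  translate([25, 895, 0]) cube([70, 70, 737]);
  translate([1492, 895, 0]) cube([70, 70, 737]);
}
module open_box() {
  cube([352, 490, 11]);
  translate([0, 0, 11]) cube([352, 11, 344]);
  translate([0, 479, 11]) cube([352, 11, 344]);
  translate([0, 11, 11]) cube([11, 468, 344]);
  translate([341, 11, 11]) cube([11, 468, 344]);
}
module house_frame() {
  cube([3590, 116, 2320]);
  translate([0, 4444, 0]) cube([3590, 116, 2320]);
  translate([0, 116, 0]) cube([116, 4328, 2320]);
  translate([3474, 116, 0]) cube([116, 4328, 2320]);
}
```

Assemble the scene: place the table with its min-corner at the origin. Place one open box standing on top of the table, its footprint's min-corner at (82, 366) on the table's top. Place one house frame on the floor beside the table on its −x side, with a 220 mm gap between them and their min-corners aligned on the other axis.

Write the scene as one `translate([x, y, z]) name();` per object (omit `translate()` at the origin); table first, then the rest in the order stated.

table();
translate([82, 366, 769]) open_box();
translate([-3810, 0, 0]) house_frame();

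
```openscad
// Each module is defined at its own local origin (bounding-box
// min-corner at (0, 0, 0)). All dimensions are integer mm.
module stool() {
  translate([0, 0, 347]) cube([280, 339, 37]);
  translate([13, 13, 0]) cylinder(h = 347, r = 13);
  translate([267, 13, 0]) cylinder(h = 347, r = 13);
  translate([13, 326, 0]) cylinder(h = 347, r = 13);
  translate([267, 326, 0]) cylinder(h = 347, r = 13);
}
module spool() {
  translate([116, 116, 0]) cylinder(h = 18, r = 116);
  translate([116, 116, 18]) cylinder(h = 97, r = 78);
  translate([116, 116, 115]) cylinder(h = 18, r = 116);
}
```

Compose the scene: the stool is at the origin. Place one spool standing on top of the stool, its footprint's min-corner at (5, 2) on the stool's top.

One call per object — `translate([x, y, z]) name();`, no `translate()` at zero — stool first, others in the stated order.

stool();
translate([5, 2, 384]) spool();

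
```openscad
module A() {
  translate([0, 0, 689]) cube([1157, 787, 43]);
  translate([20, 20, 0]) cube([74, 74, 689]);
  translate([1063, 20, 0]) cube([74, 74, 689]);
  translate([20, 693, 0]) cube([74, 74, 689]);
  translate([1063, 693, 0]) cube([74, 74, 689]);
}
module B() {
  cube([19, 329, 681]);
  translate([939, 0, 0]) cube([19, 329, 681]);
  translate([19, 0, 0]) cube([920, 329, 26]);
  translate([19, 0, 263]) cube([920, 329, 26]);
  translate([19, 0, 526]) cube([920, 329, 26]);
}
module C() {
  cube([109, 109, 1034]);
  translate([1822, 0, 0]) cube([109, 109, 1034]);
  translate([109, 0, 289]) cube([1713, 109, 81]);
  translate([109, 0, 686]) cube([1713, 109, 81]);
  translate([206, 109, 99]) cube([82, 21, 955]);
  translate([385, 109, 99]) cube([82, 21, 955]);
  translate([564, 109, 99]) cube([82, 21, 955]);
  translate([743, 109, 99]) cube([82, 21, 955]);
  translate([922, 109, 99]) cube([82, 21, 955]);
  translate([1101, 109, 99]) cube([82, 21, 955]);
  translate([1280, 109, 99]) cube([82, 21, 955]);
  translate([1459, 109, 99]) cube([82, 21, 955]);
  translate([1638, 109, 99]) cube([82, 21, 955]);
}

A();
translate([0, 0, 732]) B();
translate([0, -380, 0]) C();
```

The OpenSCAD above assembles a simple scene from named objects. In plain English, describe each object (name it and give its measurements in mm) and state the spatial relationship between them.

A is a table: top 1157 mm (x) × 787 mm (y), 43 mm thick, upper face at z = 732 mm, on four 74×74 mm square legs, each inset 20 mm from the nearest pair of top edges, running from z = 0 to the bottom of the top.

B is a bookshelf 958 mm wide overall, 329 mm deep and 681 mm tall. The two sides are 19 mm thick vertical panels. 3 horizontal shelves of 26 mm thickness span between the inner faces of the sides; the lowest shelf sits on the floor and shelves are stacked with a clear vertical gap of 237 mm between each pair.

C is a fence section. Two 109×109 mm posts, 1034 mm tall, stand on the floor with a clear span of 1713 mm between their inner faces. Two horizontal rails of 109×81 mm section span the gap between the posts with their undersides at z = 289 mm and z = 686 mm, flush with the posts' −y face. 9 pickets, each 82 mm wide, 21 mm thick and 955 mm tall, are fixed to the +y face of the rails with their bottoms at z = 99 mm, evenly spaced across the span with equal gaps (rounded down to the nearest mm) at the −x end and between each pair — any rounding remainder accumulates at the +x end.

The bookshelf is on top of the table. The fence section is on the floor beside the table on its −y side.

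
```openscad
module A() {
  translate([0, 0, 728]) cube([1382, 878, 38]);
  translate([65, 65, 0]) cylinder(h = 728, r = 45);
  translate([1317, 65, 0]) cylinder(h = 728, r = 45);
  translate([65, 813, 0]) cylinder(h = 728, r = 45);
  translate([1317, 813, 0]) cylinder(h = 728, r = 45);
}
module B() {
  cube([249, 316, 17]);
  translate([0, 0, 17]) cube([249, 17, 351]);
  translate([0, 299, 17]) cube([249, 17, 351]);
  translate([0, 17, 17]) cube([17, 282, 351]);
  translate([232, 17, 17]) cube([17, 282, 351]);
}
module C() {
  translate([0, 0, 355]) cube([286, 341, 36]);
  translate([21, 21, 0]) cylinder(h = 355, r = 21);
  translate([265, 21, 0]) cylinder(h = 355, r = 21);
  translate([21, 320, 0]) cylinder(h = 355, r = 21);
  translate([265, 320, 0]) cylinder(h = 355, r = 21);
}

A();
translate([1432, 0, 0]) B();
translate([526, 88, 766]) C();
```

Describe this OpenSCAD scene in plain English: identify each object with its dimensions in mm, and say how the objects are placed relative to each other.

A is a rectangular dining table. The top is 1382×878×38 mm with its upper surface at z = 766 mm. It stands on four round legs of 90 mm diameter, each leg's bounding box inset 20 mm from the nearest pair of top edges, running from the floor to the underside of the top.

B is an open-topped rectangular box: outside dimensions 249×316×368 mm, with a uniform wall and base thickness of 17 mm. The base is a full 249×316 slab on the floor; four walls sit on top of the base. The front and back walls (the −y and +y sides) span the full width; the two side walls fit between them.

C is a four-legged stool. The seat is 286×341 mm, 36 mm thick, top at z = 391 mm. It stands on four round legs, each 42 mm in diameter, from z = 0 to the seat underside, each leg's axis is inset half a diameter from the nearest pair of seat edges (so the leg's bounding box is flush with the corner).

The open box is on the floor beside the table on its +x side. The stool is on top of the table.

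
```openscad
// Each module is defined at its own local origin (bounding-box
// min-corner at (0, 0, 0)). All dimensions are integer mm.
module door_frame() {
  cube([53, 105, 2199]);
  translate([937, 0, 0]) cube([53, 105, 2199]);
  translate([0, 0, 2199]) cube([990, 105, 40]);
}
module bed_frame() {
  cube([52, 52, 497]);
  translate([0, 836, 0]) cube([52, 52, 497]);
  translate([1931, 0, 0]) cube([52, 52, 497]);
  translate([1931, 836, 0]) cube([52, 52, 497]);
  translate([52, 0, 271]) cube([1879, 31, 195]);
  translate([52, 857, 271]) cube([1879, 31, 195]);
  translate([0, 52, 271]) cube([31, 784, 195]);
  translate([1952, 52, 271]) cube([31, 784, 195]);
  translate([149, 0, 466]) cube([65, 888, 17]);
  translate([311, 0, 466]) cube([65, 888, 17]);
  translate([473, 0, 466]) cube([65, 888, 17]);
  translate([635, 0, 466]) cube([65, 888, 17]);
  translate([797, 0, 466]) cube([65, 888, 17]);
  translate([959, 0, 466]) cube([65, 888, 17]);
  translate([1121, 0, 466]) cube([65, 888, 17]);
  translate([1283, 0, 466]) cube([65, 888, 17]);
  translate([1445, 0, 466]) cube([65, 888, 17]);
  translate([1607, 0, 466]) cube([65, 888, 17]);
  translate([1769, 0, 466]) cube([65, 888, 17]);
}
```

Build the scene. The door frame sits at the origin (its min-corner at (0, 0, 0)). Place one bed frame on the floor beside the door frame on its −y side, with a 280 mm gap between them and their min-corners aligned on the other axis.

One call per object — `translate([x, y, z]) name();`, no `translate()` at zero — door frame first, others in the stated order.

door_frame();
translate([0, -1168, 0]) bed_frame();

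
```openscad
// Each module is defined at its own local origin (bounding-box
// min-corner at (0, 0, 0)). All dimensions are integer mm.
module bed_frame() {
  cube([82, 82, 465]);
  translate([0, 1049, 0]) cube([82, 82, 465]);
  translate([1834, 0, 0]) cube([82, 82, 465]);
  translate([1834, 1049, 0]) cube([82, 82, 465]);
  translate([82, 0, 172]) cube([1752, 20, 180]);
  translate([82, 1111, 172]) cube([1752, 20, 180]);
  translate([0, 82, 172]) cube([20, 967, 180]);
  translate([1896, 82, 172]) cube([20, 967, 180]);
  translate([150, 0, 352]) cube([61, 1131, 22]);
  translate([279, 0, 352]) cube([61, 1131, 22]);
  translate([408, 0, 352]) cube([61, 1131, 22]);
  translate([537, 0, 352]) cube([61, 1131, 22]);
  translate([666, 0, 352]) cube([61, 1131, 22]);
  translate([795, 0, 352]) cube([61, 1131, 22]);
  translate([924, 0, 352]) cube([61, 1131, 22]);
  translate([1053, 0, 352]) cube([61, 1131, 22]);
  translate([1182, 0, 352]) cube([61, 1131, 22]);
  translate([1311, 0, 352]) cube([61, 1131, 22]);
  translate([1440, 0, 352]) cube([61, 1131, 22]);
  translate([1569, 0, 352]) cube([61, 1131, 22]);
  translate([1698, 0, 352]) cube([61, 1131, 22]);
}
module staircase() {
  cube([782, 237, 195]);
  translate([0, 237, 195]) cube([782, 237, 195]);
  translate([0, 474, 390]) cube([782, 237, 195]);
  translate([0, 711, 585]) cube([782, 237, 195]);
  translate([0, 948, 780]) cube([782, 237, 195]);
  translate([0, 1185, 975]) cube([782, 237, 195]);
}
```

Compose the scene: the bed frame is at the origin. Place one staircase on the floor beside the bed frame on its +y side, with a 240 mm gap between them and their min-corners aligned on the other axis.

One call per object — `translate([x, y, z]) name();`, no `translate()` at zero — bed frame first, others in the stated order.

bed_frame();
translate([0, 1371, 0]) staircase();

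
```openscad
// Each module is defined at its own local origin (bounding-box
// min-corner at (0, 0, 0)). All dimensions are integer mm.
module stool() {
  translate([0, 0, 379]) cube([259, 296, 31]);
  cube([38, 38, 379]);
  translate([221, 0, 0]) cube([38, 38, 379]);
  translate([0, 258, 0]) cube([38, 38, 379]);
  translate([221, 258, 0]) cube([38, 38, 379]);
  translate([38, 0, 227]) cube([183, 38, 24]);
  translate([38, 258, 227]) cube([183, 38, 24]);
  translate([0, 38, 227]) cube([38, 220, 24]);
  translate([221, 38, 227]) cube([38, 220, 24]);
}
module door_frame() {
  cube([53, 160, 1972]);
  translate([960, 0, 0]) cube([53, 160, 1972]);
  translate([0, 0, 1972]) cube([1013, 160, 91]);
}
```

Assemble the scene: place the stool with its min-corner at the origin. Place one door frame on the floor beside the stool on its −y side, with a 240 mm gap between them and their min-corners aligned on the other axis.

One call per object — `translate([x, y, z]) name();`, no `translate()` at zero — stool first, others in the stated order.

stool();
translate([0, -400, 0]) door_frame();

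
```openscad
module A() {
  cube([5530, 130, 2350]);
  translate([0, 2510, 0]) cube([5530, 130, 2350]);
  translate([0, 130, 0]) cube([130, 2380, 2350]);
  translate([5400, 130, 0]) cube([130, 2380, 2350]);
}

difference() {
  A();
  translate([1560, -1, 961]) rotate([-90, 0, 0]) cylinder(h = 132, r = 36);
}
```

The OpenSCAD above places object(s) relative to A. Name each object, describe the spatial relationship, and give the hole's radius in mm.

A is a house frame. The house frame has a circular hole through its front wall. The hole's radius is 36 mm.

The subtracted cylinder has r = 36 mm.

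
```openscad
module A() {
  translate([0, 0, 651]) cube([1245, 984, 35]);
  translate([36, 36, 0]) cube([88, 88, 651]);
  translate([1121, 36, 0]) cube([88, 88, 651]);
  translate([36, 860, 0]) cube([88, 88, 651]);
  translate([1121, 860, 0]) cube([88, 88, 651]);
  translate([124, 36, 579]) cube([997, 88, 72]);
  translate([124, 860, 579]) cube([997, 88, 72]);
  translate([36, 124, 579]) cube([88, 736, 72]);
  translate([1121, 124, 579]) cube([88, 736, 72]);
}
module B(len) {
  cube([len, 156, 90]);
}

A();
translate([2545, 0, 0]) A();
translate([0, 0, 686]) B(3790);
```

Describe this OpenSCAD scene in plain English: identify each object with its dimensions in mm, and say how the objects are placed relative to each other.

A is a rectangular dining table. The top is 1245×984×35 mm with its upper surface at z = 686 mm. It stands on four 88×88 mm square legs, each inset 36 mm from the nearest pair of top edges, running from the floor to the underside of the top. Four apron rails, 88 mm thick and 72 mm tall, run between adjacent legs with their top edges flush with the underside of the top and their outer faces flush with the legs' outer faces.

B is a rectangular beam 3790 mm long (x), 156 mm deep (y), 90 mm thick (z).

The beam spans the tops of two tables placed 1300 mm apart, resting at z = 686 mm.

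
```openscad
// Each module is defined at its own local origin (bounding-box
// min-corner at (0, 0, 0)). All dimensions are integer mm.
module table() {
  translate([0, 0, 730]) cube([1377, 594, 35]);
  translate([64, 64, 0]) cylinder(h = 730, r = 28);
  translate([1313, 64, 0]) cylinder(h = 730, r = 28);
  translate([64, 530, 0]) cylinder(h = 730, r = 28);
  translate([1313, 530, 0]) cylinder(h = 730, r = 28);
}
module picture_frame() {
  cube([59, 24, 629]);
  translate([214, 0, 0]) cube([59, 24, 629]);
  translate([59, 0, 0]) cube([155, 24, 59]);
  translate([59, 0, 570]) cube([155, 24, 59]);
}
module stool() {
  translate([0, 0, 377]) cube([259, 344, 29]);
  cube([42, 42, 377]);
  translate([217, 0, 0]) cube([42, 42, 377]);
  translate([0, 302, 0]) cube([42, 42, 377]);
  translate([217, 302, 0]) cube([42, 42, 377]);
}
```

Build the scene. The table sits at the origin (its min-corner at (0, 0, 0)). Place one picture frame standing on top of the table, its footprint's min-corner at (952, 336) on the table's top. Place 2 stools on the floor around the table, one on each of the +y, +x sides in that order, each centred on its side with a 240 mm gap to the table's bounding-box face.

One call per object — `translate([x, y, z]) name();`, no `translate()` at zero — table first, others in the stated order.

table();
translate([952, 336, 765]) picture_frame();
translate([559, 834, 0]) stool();
translate([1617, 125, 0]) stool();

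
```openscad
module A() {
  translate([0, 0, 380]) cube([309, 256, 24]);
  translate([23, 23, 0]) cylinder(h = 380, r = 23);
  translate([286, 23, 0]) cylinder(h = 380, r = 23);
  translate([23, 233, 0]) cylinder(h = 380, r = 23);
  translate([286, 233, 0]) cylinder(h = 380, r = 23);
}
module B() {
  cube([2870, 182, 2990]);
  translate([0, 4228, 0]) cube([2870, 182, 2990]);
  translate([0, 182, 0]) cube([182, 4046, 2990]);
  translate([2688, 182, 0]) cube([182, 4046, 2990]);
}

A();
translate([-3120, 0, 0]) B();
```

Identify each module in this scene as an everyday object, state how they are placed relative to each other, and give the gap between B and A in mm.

The house frame's nearest face is 250 mm from the stool's −x face.

A is a stool. B is a house frame. The house frame is on the floor beside the stool on its −x side. The gap between the house frame and the stool is 250 mm.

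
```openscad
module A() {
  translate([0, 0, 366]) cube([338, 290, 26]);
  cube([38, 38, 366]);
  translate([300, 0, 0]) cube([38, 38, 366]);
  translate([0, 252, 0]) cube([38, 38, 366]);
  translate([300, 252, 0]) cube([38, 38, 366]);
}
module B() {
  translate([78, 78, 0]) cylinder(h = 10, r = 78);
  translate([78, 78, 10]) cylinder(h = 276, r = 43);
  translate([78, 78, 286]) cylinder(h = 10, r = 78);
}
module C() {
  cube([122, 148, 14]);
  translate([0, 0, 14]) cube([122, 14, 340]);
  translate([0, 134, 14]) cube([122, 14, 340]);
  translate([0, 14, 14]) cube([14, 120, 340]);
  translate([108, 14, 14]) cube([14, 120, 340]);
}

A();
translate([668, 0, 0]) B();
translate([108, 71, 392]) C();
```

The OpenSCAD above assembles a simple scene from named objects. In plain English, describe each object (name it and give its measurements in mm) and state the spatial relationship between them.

A is a four-legged stool. The seat is 338×290 mm, 26 mm thick, top at z = 392 mm. It stands on four square legs, each 38×38 mm in cross-section, from z = 0 to the seat underside, each flush with a corner of the seat.

B is a spool: two coaxial disc flanges of radius 78 mm and thickness 10 mm, joined by a core cylinder of radius 43 mm and height 276 mm. The lower flange rests on z = 0 and the three cylinders share a vertical axis.

C is an open storage box with external size 122×148×354 mm and wall thickness 14 mm (the base is also 14 mm thick). The base covers the whole footprint; the four walls stand on the base, with the y-facing walls full-width and the x-facing walls fitting between their inner faces.

The spool is on the floor beside the stool on its +x side. The open box is on top of the stool, centred.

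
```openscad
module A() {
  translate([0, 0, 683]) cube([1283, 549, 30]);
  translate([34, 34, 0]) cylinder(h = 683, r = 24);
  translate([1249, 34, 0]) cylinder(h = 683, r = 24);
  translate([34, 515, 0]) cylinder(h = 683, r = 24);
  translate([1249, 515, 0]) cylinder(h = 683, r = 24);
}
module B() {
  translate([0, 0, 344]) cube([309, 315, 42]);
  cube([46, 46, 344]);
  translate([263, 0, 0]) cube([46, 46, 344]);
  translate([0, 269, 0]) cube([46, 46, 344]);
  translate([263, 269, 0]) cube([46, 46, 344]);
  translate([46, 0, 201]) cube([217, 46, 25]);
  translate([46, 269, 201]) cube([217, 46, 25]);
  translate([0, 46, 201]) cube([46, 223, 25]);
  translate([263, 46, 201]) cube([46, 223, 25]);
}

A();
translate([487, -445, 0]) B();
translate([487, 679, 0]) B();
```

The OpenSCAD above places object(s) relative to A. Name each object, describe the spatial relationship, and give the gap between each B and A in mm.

Each stool's nearest face is 130 mm from the table's bounding box.

A is a table. B is a stool. Two stools sit around the table at the −y, +y sides. The gap between each stool and the table is 130 mm.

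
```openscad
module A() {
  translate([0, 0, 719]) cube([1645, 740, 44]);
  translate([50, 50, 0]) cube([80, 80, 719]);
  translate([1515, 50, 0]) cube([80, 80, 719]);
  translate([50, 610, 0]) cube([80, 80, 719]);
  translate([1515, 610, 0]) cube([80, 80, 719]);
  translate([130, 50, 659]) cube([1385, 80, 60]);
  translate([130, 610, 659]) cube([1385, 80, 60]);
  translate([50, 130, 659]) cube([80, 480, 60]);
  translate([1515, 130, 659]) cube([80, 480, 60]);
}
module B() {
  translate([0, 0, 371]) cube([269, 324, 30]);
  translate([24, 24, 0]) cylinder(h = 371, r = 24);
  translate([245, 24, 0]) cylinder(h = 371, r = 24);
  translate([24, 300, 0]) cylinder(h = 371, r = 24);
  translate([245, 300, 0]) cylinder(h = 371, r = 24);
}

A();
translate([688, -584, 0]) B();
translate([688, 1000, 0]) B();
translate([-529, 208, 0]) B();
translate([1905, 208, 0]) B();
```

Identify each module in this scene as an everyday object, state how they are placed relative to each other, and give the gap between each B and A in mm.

A is a table. B is a stool. Four stools sit around the table at the −y, +y, −x, +x sides. The gap between each stool and the table is 260 mm.

Each stool's nearest face is 260 mm from the table's bounding box.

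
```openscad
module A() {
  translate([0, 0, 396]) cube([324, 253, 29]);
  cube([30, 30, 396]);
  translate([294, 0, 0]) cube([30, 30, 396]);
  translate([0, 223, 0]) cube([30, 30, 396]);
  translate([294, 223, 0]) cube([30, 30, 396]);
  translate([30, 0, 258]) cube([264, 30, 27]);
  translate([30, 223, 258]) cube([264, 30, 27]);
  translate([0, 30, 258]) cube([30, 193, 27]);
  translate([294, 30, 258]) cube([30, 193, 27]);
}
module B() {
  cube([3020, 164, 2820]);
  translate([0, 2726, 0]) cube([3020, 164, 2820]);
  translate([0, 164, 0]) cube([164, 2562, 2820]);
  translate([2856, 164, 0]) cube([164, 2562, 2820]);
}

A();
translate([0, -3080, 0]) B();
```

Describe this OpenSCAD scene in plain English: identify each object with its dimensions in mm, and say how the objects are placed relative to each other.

A is a four-legged stool. The seat is a 324×253×29 mm slab whose top surface is at z = 425 mm; four square legs, each 30×30 mm in cross-section, run from the floor (z = 0) to the underside of the seat, each flush with a corner of the seat. Four stretchers, 30 mm wide and 27 mm tall, connect adjacent legs with their undersides at z = 258 mm, each running between the inner faces of the legs it joins and aligned with the legs' outer faces on the other axis.

B is the wall frame of a small rectangular building: four walls, each 2820 mm tall and 164 mm thick, enclosing a footprint 3020 mm (x) by 2890 mm (y) outside-to-outside, with no floor or roof. The front and back walls (the −y and +y sides) span the full width; the two side walls fit between them.

The house frame is on the floor beside the stool on its −y side.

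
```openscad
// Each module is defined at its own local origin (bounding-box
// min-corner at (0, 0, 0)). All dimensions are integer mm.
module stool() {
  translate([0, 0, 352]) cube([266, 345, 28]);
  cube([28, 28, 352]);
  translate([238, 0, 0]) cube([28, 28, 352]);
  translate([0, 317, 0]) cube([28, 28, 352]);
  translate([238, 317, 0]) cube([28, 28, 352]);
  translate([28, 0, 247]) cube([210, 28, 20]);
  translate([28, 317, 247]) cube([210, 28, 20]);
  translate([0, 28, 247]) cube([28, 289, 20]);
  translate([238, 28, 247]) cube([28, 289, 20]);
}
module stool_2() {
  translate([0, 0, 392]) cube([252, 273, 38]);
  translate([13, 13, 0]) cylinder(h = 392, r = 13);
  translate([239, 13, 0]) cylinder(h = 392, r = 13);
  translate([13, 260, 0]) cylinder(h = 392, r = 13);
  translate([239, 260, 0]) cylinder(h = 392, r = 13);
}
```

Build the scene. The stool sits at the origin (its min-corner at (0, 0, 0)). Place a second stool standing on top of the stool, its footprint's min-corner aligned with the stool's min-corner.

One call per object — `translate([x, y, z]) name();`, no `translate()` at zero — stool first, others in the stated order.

stool();
translate([0, 0, 380]) stool_2();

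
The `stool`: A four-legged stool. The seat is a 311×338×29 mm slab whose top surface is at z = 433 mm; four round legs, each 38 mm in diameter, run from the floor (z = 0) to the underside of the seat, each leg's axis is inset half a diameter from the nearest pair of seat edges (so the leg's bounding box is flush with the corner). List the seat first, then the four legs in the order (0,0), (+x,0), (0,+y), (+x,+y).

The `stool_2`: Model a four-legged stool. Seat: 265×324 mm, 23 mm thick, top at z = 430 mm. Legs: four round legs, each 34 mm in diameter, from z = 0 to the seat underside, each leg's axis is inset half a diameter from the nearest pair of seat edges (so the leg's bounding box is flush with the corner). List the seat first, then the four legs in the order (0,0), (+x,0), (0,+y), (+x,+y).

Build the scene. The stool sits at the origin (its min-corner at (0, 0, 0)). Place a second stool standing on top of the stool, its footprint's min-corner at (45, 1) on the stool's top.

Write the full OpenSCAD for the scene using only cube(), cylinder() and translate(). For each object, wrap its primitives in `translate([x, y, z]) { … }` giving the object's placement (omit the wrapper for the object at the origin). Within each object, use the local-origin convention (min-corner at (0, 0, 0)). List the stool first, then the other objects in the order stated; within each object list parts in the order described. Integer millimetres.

translate([0, 0, 404]) cube([311, 338, 29]);
translate([19, 19, 0]) cylinder(h = 404, r = 19);
translate([292, 19, 0]) cylinder(h = 404, r = 19);
translate([19, 319, 0]) cylinder(h = 404, r = 19);
translate([292, 319, 0]) cylinder(h = 404, r = 19);
translate([45, 1, 433]) {
  translate([0, 0, 407]) cube([265, 324, 23]);
  translate([17, 17, 0]) cylinder(h = 407, r = 17);
  translate([248, 17, 0]) cylinder(h = 407, r = 17);
  translate([17, 307, 0]) cylinder(h = 407, r = 17);
  translate([248, 307, 0]) cylinder(h = 407, r = 17);
}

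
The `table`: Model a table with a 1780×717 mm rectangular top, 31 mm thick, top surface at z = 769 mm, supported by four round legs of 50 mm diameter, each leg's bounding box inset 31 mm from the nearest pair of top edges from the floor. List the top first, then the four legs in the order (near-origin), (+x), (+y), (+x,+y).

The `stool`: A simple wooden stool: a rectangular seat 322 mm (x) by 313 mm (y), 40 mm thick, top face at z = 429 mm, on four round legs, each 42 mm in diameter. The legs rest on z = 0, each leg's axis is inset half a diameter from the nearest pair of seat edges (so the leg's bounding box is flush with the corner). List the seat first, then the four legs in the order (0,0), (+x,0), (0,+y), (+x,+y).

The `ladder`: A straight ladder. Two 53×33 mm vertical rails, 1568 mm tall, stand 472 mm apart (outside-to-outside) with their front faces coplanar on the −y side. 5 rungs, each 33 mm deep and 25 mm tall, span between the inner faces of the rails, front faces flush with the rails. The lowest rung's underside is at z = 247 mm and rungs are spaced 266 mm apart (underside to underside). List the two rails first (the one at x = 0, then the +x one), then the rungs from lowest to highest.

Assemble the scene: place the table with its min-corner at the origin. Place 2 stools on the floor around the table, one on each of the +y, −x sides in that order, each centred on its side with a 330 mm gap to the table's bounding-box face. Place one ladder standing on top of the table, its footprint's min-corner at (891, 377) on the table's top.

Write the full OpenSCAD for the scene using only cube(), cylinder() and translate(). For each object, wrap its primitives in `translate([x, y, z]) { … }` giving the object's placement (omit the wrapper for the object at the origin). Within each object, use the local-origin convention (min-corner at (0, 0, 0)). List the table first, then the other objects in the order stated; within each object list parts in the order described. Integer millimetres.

translate([0, 0, 738]) cube([1780, 717, 31]);
translate([56, 56, 0]) cylinder(h = 738, r = 25);
translate([1724, 56, 0]) cylinder(h = 738, r = 25);
translate([56, 661, 0]) cylinder(h = 738, r = 25);
translate([1724, 661, 0]) cylinder(h = 738, r = 25);
translate([729, 1047, 0]) {
  translate([0, 0, 389]) cube([322, 313, 40]);
  translate([21, 21, 0]) cylinder(h = 389, r = 21);
  translate([301, 21, 0]) cylinder(h = 389, r = 21);
  translate([21, 292, 0]) cylinder(h = 389, r = 21);
  translate([301, 292, 0]) cylinder(h = 389, r = 21);
}
translate([-652, 202, 0]) {
  translate([0, 0, 389]) cube([322, 313, 40]);
  translate([21, 21, 0]) cylinder(h = 389, r = 21);
  translate([301, 21, 0]) cylinder(h = 389, r = 21);
  translate([21, 292, 0]) cylinder(h = 389, r = 21);
  translate([301, 292, 0]) cylinder(h = 389, r = 21);
}
translate([891, 377, 769]) {
  cube([53, 33, 1568]);
  translate([419, 0, 0]) cube([53, 33, 1568]);
  translate([53, 0, 247]) cube([366, 33, 25]);
  translate([53, 0, 513]) cube([366, 33, 25]);
  translate([53, 0, 779]) cube([366, 33, 25]);
  translate([53, 0, 1045]) cube([366, 33, 25]);
  translate([53, 0, 1311]) cube([366, 33, 25]);
}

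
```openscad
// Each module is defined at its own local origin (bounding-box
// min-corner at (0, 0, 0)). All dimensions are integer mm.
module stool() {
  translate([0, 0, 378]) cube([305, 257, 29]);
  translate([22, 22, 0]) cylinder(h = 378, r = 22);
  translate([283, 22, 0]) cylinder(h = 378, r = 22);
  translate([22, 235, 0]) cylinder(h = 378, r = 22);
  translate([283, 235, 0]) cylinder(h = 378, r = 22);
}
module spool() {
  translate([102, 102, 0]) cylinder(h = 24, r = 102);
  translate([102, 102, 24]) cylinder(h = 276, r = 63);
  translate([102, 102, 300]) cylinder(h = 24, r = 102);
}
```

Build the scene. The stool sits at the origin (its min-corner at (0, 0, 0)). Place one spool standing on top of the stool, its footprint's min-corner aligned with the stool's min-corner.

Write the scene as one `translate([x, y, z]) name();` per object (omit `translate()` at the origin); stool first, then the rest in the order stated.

stool();
translate([0, 0, 407]) spool();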